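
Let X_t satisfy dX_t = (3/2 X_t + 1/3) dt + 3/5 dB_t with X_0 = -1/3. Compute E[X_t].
E[X_t] = -exp(3*t/2)/9 - 2/9

Taking expectations and using E[dB_t] = 0, the mean m(t) = E[X_t] satisfies the ODE m'(t) = a m(t) + b with m(0) = x_0. With a = 3/2, b = 1/3, x_0 = -1/3, the solution is
  m(t) = x_0 * exp(a t) + (b/a) * (exp(a t) - 1)
       = (-1/3) * exp((3/2) t) + ((1/3)/(3/2)) * (exp((3/2) t) - 1)
       = -exp(3*t/2)/9 - 2/9.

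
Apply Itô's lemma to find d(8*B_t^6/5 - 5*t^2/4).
d(8*B_t^6/5 - 5*t^2/4) = (24*B_t^4 - 5*t/2) dt + (48*B_t^5/5) dB_t

Itô's formula for f(t, x): d f(t, B_t) = (f_t + (1/2) f_xx) dt + f_x dB_t. Compute partials of f(t, x) = -5*t^2/4 + 8*x^6/5:
  f_t(t,x)  = -5*t/2
  f_x(t,x)  = 48*x^5/5
  f_xx(t,x) = 48*x^4
Assemble drift = f_t + (1/2) f_xx = -5*t/2 + 24*x^4 and diffusion = f_x = 48*x^5/5. Substituting x = B_t:
  d(8*B_t^6/5 - 5*t^2/4) = (24*B_t^4 - 5*t/2) dt + (48*B_t^5/5) dB_t.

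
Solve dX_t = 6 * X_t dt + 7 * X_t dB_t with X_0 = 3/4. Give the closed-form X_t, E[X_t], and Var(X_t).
X_t = 3/4 * exp((-37/2) t + (7) B_t); E[X_t] = 3*exp(6*t)/4; Var(X_t) = 9*(exp(49*t) - 1)*exp(12*t)/16

For GBM dX = mu X dt + sigma X dB with X_0 = x_0, apply Itô to Y = log X: dY = (mu - sigma^2/2) dt + sigma dB, so Y_t = log(x_0) + (mu - sigma^2/2) t + sigma B_t and hence X_t = x_0 * exp((mu - sigma^2/2) t + sigma B_t).
With mu = 6, sigma = 7, x_0 = 3/4, this gives:
  X_t = 3/4 * exp((-37/2) * t + (7) * B_t).
Since sigma*B_t ~ Normal(0, sigma^2 t), E[exp(sigma*B_t)] = exp(sigma^2 t / 2); so E[X_t] = x_0 * exp((mu - sigma^2/2) t) * exp(sigma^2 t / 2) = x_0 * exp(mu t) = 3*exp(6*t)/4.
Var(X_t) = E[X_t^2] - (E[X_t])^2 = x_0^2 * exp(2 mu t) * (exp(sigma^2 t) - 1) = 9*(exp(49*t) - 1)*exp(12*t)/16.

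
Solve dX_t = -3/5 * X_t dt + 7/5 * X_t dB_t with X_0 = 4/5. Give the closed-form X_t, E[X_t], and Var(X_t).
X_t = 4/5 * exp((-79/50) t + (7/5) B_t); E[X_t] = 4*exp(-3*t/5)/5; Var(X_t) = (16*exp(49*t/25) - 16)*exp(-6*t/5)/25

For GBM dX = mu X dt + sigma X dB with X_0 = x_0, apply Itô to Y = log X: dY = (mu - sigma^2/2) dt + sigma dB, so Y_t = log(x_0) + (mu - sigma^2/2) t + sigma B_t and hence X_t = x_0 * exp((mu - sigma^2/2) t + sigma B_t).
With mu = -3/5, sigma = 7/5, x_0 = 4/5, this gives:
  X_t = 4/5 * exp((-79/50) * t + (7/5) * B_t).
Since sigma*B_t ~ Normal(0, sigma^2 t), E[exp(sigma*B_t)] = exp(sigma^2 t / 2); so E[X_t] = x_0 * exp((mu - sigma^2/2) t) * exp(sigma^2 t / 2) = x_0 * exp(mu t) = 4*exp(-3*t/5)/5.
Var(X_t) = E[X_t^2] - (E[X_t])^2 = x_0^2 * exp(2 mu t) * (exp(sigma^2 t) - 1) = (16*exp(49*t/25) - 16)*exp(-6*t/5)/25.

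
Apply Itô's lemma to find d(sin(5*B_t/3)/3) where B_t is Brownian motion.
d(sin(5*B_t/3)/3) = (-25*sin(5*B_t/3)/54) dt + (5*cos(5*B_t/3)/9) dB_t

Itô's formula for f(B_t) gives d f(B_t) = f'(B_t) dB_t + (1/2) f''(B_t) dt. Compute derivatives of f(x) = sin(5*x/3)/3:
  f'(x)  = 5*cos(5*x/3)/9
  f''(x) = -25*sin(5*x/3)/27
Substitute x = B_t and multiply the f'' term by 1/2:
  drift     = (1/2) * (-25*sin(5*x/3)/27) evaluated at B_t = -25*sin(5*B_t/3)/54
  diffusion = (5*cos(5*x/3)/9) evaluated at B_t = 5*cos(5*B_t/3)/9
Therefore d(sin(5*B_t/3)/3) = (-25*sin(5*B_t/3)/54) dt + (5*cos(5*B_t/3)/9) dB_t.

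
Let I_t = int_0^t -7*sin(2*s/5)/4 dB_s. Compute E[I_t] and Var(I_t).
E[I_t] = 0; Var(I_t) = 49*t/32 - 245*sin(4*t/5)/128

The Itô integral of a deterministic integrand f(s) has mean 0 because each increment f(s) * (B_{s+ds} - B_s) has mean 0. By the Itô isometry:
  Var( int_0^t f(s) dB_s ) = E[ (int_0^t f(s) dB_s)^2 ] = int_0^t f(s)^2 ds.
Here f(s) = -7*sin(2*s/5)/4, so f(s)^2 = 49*sin(2*s/5)^2/16. Integrate:
  int_0^t (49*sin(2*s/5)^2/16) ds = 49*t/32 - 245*sin(4*t/5)/128.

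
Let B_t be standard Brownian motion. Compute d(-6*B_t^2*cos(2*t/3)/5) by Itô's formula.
d(-6*B_t^2*cos(2*t/3)/5) = (4*B_t^2*sin(2*t/3)/5 - 6*cos(2*t/3)/5) dt + (-12*B_t*cos(2*t/3)/5) dB_t

Itô's formula for f(t, x): d f(t, B_t) = (f_t + (1/2) f_xx) dt + f_x dB_t. Compute partials of f(t, x) = -6*x^2*cos(2*t/3)/5:
  f_t(t,x)  = 4*x^2*sin(2*t/3)/5
  f_x(t,x)  = -12*x*cos(2*t/3)/5
  f_xx(t,x) = -12*cos(2*t/3)/5
Assemble drift = f_t + (1/2) f_xx = 4*x^2*sin(2*t/3)/5 - 6*cos(2*t/3)/5 and diffusion = f_x = -12*x*cos(2*t/3)/5. Substituting x = B_t:
  d(-6*B_t^2*cos(2*t/3)/5) = (4*B_t^2*sin(2*t/3)/5 - 6*cos(2*t/3)/5) dt + (-12*B_t*cos(2*t/3)/5) dB_t.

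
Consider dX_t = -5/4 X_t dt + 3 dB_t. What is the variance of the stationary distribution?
lim Var(X_t) = 18/5

The OU SDE dX = -theta X dt + sigma dB admits the integrating factor exp(theta t): d(exp(theta t) X_t) = sigma exp(theta t) dB_t. Integrating from 0 to t gives X_t = x_0 * exp(-theta t) + sigma * int_0^t exp(-theta (t-s)) dB_s for any initial x_0. The Itô integral has variance (by the Itô isometry) sigma^2 * int_0^t exp(-2 theta (t - s)) ds = sigma^2 * (1 - exp(-2 theta t)) / (2 theta), independent of x_0.
With theta = 5/4, sigma = 3:
  Var(X_t) = (3)^2 * (1 - exp(-2*5/4 t)) / (2 * 5/4) = 18/5 - 18*exp(-5*t/2)/5.
As t -> infinity, exp(-2*5/4 t) -> 0, so the stationary variance is sigma^2 / (2 theta) = 18/5.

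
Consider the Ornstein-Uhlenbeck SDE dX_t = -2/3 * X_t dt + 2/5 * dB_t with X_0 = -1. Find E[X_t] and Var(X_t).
E[X_t] = -exp(-2*t/3); Var(X_t) = 3/25 - 3*exp(-4*t/3)/25

The OU SDE dX = -theta X dt + sigma dB admits the integrating factor exp(theta t): d(exp(theta t) X_t) = sigma exp(theta t) dB_t. Integrating from 0 to t:
  X_t = x_0 * exp(-theta t) + sigma * int_0^t exp(-theta (t-s)) dB_s.
The Itô integral has mean 0 and (by the Itô isometry) variance sigma^2 * int_0^t exp(-2 theta (t - s)) ds = sigma^2 * (1 - exp(-2 theta t)) / (2 theta).
With theta = 2/3, sigma = 2/5, x_0 = -1:
  E[X_t] = -1 * exp(-2/3 t) = -exp(-2*t/3)
  Var(X_t) = (2/5)^2 * (1 - exp(-2*2/3 t)) / (2 * 2/3) = 3/25 - 3*exp(-4*t/3)/25.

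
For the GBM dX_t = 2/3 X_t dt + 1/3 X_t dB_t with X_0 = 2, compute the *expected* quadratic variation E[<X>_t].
E[<X>_t] = 4*exp(13*t/9)/13 - 4/13

<X>_t = int_0^t ((1/3) * X_s)^2 ds. Taking expectation inside the integral: E[<X>_t] = (1/3)^2 * int_0^t E[X_s^2] ds. For GBM, E[X_s^2] = x_0^2 * exp((2 mu + sigma^2) s). Integrating:
  E[<X>_t] = (1/3)^2 * 2^2 * (exp((2*(2/3) + (1/3)^2) t) - 1) / (2*(2/3) + (1/3)^2)
           = (1/3)^2 * 2^2 * (exp((13/9) t) - 1) / (13/9) = 4*exp(13*t/9)/13 - 4/13.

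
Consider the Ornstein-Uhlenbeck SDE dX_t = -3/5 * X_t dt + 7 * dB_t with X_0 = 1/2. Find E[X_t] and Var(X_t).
E[X_t] = exp(-3*t/5)/2; Var(X_t) = 245/6 - 245*exp(-6*t/5)/6

The OU SDE dX = -theta X dt + sigma dB admits the integrating factor exp(theta t): d(exp(theta t) X_t) = sigma exp(theta t) dB_t. Integrating from 0 to t:
  X_t = x_0 * exp(-theta t) + sigma * int_0^t exp(-theta (t-s)) dB_s.
The Itô integral has mean 0 and (by the Itô isometry) variance sigma^2 * int_0^t exp(-2 theta (t - s)) ds = sigma^2 * (1 - exp(-2 theta t)) / (2 theta).
With theta = 3/5, sigma = 7, x_0 = 1/2:
  E[X_t] = 1/2 * exp(-3/5 t) = exp(-3*t/5)/2
  Var(X_t) = (7)^2 * (1 - exp(-2*3/5 t)) / (2 * 3/5) = 245/6 - 245*exp(-6*t/5)/6.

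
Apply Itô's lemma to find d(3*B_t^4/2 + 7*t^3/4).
d(3*B_t^4/2 + 7*t^3/4) = (9*B_t^2 + 21*t^2/4) dt + (6*B_t^3) dB_t

Itô's formula for f(t, x): d f(t, B_t) = (f_t + (1/2) f_xx) dt + f_x dB_t. Compute partials of f(t, x) = 7*t^3/4 + 3*x^4/2:
  f_t(t,x)  = 21*t^2/4
  f_x(t,x)  = 6*x^3
  f_xx(t,x) = 18*x^2
Assemble drift = f_t + (1/2) f_xx = 21*t^2/4 + 9*x^2 and diffusion = f_x = 6*x^3. Substituting x = B_t:
  d(3*B_t^4/2 + 7*t^3/4) = (9*B_t^2 + 21*t^2/4) dt + (6*B_t^3) dB_t.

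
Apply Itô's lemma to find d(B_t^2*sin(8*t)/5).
d(B_t^2*sin(8*t)/5) = (8*B_t^2*cos(8*t)/5 + sin(8*t)/5) dt + (2*B_t*sin(8*t)/5) dB_t

Itô's formula for f(t, x): d f(t, B_t) = (f_t + (1/2) f_xx) dt + f_x dB_t. Compute partials of f(t, x) = x^2*sin(8*t)/5:
  f_t(t,x)  = 8*x^2*cos(8*t)/5
  f_x(t,x)  = 2*x*sin(8*t)/5
  f_xx(t,x) = 2*sin(8*t)/5
Assemble drift = f_t + (1/2) f_xx = 8*x^2*cos(8*t)/5 + sin(8*t)/5 and diffusion = f_x = 2*x*sin(8*t)/5. Substituting x = B_t:
  d(B_t^2*sin(8*t)/5) = (8*B_t^2*cos(8*t)/5 + sin(8*t)/5) dt + (2*B_t*sin(8*t)/5) dB_t.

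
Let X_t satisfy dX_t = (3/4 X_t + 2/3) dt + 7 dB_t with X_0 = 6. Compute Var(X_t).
Var(X_t) = 98*exp(3*t/2)/3 - 98/3

The variance V(t) = Var(X_t) satisfies V'(t) = 2 a V(t) + c^2 with V(0) = 0 (drift coefficient is linear in X, diffusion is constant). With a = 3/4, c = 7, the solution is
  V(t) = (c^2 / (2 a)) * (exp(2 a t) - 1)
       = (7^2 / (2*(3/4))) * (exp((3/2) t) - 1)
       = 98*exp(3*t/2)/3 - 98/3.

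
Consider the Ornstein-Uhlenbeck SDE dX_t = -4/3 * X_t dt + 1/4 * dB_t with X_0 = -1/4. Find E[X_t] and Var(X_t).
E[X_t] = -exp(-4*t/3)/4; Var(X_t) = 3/128 - 3*exp(-8*t/3)/128

The OU SDE dX = -theta X dt + sigma dB admits the integrating factor exp(theta t): d(exp(theta t) X_t) = sigma exp(theta t) dB_t. Integrating from 0 to t:
  X_t = x_0 * exp(-theta t) + sigma * int_0^t exp(-theta (t-s)) dB_s.
The Itô integral has mean 0 and (by the Itô isometry) variance sigma^2 * int_0^t exp(-2 theta (t - s)) ds = sigma^2 * (1 - exp(-2 theta t)) / (2 theta).
With theta = 4/3, sigma = 1/4, x_0 = -1/4:
  E[X_t] = -1/4 * exp(-4/3 t) = -exp(-4*t/3)/4
  Var(X_t) = (1/4)^2 * (1 - exp(-2*4/3 t)) / (2 * 4/3) = 3/128 - 3*exp(-8*t/3)/128.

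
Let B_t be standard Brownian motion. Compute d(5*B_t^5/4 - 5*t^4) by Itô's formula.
d(5*B_t^5/4 - 5*t^4) = (25*B_t^3/2 - 20*t^3) dt + (25*B_t^4/4) dB_t

Itô's formula for f(t, x): d f(t, B_t) = (f_t + (1/2) f_xx) dt + f_x dB_t. Compute partials of f(t, x) = -5*t^4 + 5*x^5/4:
  f_t(t,x)  = -20*t^3
  f_x(t,x)  = 25*x^4/4
  f_xx(t,x) = 25*x^3
Assemble drift = f_t + (1/2) f_xx = -20*t^3 + 25*x^3/2 and diffusion = f_x = 25*x^4/4. Substituting x = B_t:
  d(5*B_t^5/4 - 5*t^4) = (25*B_t^3/2 - 20*t^3) dt + (25*B_t^4/4) dB_t.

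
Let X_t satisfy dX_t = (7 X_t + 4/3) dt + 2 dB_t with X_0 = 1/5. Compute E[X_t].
E[X_t] = 41*exp(7*t)/105 - 4/21

Taking expectations and using E[dB_t] = 0, the mean m(t) = E[X_t] satisfies the ODE m'(t) = a m(t) + b with m(0) = x_0. With a = 7, b = 4/3, x_0 = 1/5, the solution is
  m(t) = x_0 * exp(a t) + (b/a) * (exp(a t) - 1)
       = (1/5) * exp(7 t) + ((4/3)/7) * (exp(7 t) - 1)
       = 41*exp(7*t)/105 - 4/21.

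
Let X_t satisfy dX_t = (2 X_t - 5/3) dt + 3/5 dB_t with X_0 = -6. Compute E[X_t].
E[X_t] = 5/6 - 41*exp(2*t)/6

Taking expectations and using E[dB_t] = 0, the mean m(t) = E[X_t] satisfies the ODE m'(t) = a m(t) + b with m(0) = x_0. With a = 2, b = -5/3, x_0 = -6, the solution is
  m(t) = x_0 * exp(a t) + (b/a) * (exp(a t) - 1)
       = (-6) * exp(2 t) + ((-5/3)/2) * (exp(2 t) - 1)
       = 5/6 - 41*exp(2*t)/6.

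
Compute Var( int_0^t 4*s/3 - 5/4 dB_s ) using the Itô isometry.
Var = t*(256*t^2 - 720*t + 675)/432

The Itô integral of a deterministic integrand f(s) has mean 0 because each increment f(s) * (B_{s+ds} - B_s) has mean 0. By the Itô isometry:
  Var( int_0^t f(s) dB_s ) = E[ (int_0^t f(s) dB_s)^2 ] = int_0^t f(s)^2 ds.
Here f(s) = 4*s/3 - 5/4, so f(s)^2 = (16*s - 15)^2/144. Integrate:
  int_0^t ((16*s - 15)^2/144) ds = t*(256*t^2 - 720*t + 675)/432.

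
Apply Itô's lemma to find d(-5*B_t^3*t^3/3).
d(-5*B_t^3*t^3/3) = (5*B_t*t^2*(-B_t^2 - t)) dt + (-5*B_t^2*t^3) dB_t

Itô's formula for f(t, x): d f(t, B_t) = (f_t + (1/2) f_xx) dt + f_x dB_t. Compute partials of f(t, x) = -5*t^3*x^3/3:
  f_t(t,x)  = -5*t^2*x^3
  f_x(t,x)  = -5*t^3*x^2
  f_xx(t,x) = -10*t^3*x
Assemble drift = f_t + (1/2) f_xx = 5*t^2*x*(-t - x^2) and diffusion = f_x = -5*t^3*x^2. Substituting x = B_t:
  d(-5*B_t^3*t^3/3) = (5*B_t*t^2*(-B_t^2 - t)) dt + (-5*B_t^2*t^3) dB_t.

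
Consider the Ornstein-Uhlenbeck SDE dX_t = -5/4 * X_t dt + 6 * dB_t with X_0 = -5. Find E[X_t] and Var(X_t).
E[X_t] = -5*exp(-5*t/4); Var(X_t) = 72/5 - 72*exp(-5*t/2)/5

The OU SDE dX = -theta X dt + sigma dB admits the integrating factor exp(theta t): d(exp(theta t) X_t) = sigma exp(theta t) dB_t. Integrating from 0 to t:
  X_t = x_0 * exp(-theta t) + sigma * int_0^t exp(-theta (t-s)) dB_s.
The Itô integral has mean 0 and (by the Itô isometry) variance sigma^2 * int_0^t exp(-2 theta (t - s)) ds = sigma^2 * (1 - exp(-2 theta t)) / (2 theta).
With theta = 5/4, sigma = 6, x_0 = -5:
  E[X_t] = -5 * exp(-5/4 t) = -5*exp(-5*t/4)
  Var(X_t) = (6)^2 * (1 - exp(-2*5/4 t)) / (2 * 5/4) = 72/5 - 72*exp(-5*t/2)/5.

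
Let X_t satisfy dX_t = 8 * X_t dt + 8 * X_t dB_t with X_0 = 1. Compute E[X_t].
E[X_t] = exp(8*t)

For GBM dX = mu X dt + sigma X dB with X_0 = x_0, apply Itô to Y = log X: dY = (mu - sigma^2/2) dt + sigma dB, so Y_t = log(x_0) + (mu - sigma^2/2) t + sigma B_t and hence X_t = x_0 * exp((mu - sigma^2/2) t + sigma B_t).
With mu = 8, sigma = 8, x_0 = 1, this gives:
  X_t = 1 * exp((-24) * t + (8) * B_t).
Since sigma*B_t ~ Normal(0, sigma^2 t), E[exp(sigma*B_t)] = exp(sigma^2 t / 2); so E[X_t] = x_0 * exp((mu - sigma^2/2) t) * exp(sigma^2 t / 2) = x_0 * exp(mu t) = exp(8*t).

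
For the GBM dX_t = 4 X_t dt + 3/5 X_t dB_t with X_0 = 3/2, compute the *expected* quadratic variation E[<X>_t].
E[<X>_t] = 81*exp(209*t/25)/836 - 81/836

<X>_t = int_0^t ((3/5) * X_s)^2 ds. Taking expectation inside the integral: E[<X>_t] = (3/5)^2 * int_0^t E[X_s^2] ds. For GBM, E[X_s^2] = x_0^2 * exp((2 mu + sigma^2) s). Integrating:
  E[<X>_t] = (3/5)^2 * (3/2)^2 * (exp((2*4 + (3/5)^2) t) - 1) / (2*4 + (3/5)^2)
           = (3/5)^2 * (3/2)^2 * (exp((209/25) t) - 1) / (209/25) = 81*exp(209*t/25)/836 - 81/836.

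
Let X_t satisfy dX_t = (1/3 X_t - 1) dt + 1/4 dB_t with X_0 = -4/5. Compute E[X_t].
E[X_t] = 3 - 19*exp(t/3)/5

Taking expectations and using E[dB_t] = 0, the mean m(t) = E[X_t] satisfies the ODE m'(t) = a m(t) + b with m(0) = x_0. With a = 1/3, b = -1, x_0 = -4/5, the solution is
  m(t) = x_0 * exp(a t) + (b/a) * (exp(a t) - 1)
       = (-4/5) * exp((1/3) t) + ((-1)/(1/3)) * (exp((1/3) t) - 1)
       = 3 - 19*exp(t/3)/5.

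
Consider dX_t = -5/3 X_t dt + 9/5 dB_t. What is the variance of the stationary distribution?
lim Var(X_t) = 243/250

The OU SDE dX = -theta X dt + sigma dB admits the integrating factor exp(theta t): d(exp(theta t) X_t) = sigma exp(theta t) dB_t. Integrating from 0 to t gives X_t = x_0 * exp(-theta t) + sigma * int_0^t exp(-theta (t-s)) dB_s for any initial x_0. The Itô integral has variance (by the Itô isometry) sigma^2 * int_0^t exp(-2 theta (t - s)) ds = sigma^2 * (1 - exp(-2 theta t)) / (2 theta), independent of x_0.
With theta = 5/3, sigma = 9/5:
  Var(X_t) = (9/5)^2 * (1 - exp(-2*5/3 t)) / (2 * 5/3) = 243/250 - 243*exp(-10*t/3)/250.
As t -> infinity, exp(-2*5/3 t) -> 0, so the stationary variance is sigma^2 / (2 theta) = 243/250.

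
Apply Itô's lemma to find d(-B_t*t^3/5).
d(-B_t*t^3/5) = (-3*B_t*t^2/5) dt + (-t^3/5) dB_t

Itô's formula for f(t, x): d f(t, B_t) = (f_t + (1/2) f_xx) dt + f_x dB_t. Compute partials of f(t, x) = -t^3*x/5:
  f_t(t,x)  = -3*t^2*x/5
  f_x(t,x)  = -t^3/5
  f_xx(t,x) = 0
Assemble drift = f_t + (1/2) f_xx = -3*t^2*x/5 and diffusion = f_x = -t^3/5. Substituting x = B_t:
  d(-B_t*t^3/5) = (-3*B_t*t^2/5) dt + (-t^3/5) dB_t.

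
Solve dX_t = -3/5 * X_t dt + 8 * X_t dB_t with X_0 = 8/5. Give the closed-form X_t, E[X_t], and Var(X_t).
X_t = 8/5 * exp((-163/5) t + (8) B_t); E[X_t] = 8*exp(-3*t/5)/5; Var(X_t) = (64*exp(64*t) - 64)*exp(-6*t/5)/25

For GBM dX = mu X dt + sigma X dB with X_0 = x_0, apply Itô to Y = log X: dY = (mu - sigma^2/2) dt + sigma dB, so Y_t = log(x_0) + (mu - sigma^2/2) t + sigma B_t and hence X_t = x_0 * exp((mu - sigma^2/2) t + sigma B_t).
With mu = -3/5, sigma = 8, x_0 = 8/5, this gives:
  X_t = 8/5 * exp((-163/5) * t + (8) * B_t).
Since sigma*B_t ~ Normal(0, sigma^2 t), E[exp(sigma*B_t)] = exp(sigma^2 t / 2); so E[X_t] = x_0 * exp((mu - sigma^2/2) t) * exp(sigma^2 t / 2) = x_0 * exp(mu t) = 8*exp(-3*t/5)/5.
Var(X_t) = E[X_t^2] - (E[X_t])^2 = x_0^2 * exp(2 mu t) * (exp(sigma^2 t) - 1) = (64*exp(64*t) - 64)*exp(-6*t/5)/25.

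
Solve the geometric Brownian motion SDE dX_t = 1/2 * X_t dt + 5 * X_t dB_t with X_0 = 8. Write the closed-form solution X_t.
X_t = 8 * exp((-12) * t + (5) * B_t)

For GBM dX = mu X dt + sigma X dB with X_0 = x_0, apply Itô to Y = log X: dY = (mu - sigma^2/2) dt + sigma dB, so Y_t = log(x_0) + (mu - sigma^2/2) t + sigma B_t and hence X_t = x_0 * exp((mu - sigma^2/2) t + sigma B_t).
With mu = 1/2, sigma = 5, x_0 = 8, this gives:
  X_t = 8 * exp((-12) * t + (5) * B_t).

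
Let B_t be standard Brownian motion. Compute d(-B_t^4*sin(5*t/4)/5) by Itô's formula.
d(-B_t^4*sin(5*t/4)/5) = (-B_t^2*(5*B_t^2*cos(5*t/4) + 24*sin(5*t/4))/20) dt + (-4*B_t^3*sin(5*t/4)/5) dB_t

Itô's formula for f(t, x): d f(t, B_t) = (f_t + (1/2) f_xx) dt + f_x dB_t. Compute partials of f(t, x) = -x^4*sin(5*t/4)/5:
  f_t(t,x)  = -x^4*cos(5*t/4)/4
  f_x(t,x)  = -4*x^3*sin(5*t/4)/5
  f_xx(t,x) = -12*x^2*sin(5*t/4)/5
Assemble drift = f_t + (1/2) f_xx = -x^2*(5*x^2*cos(5*t/4) + 24*sin(5*t/4))/20 and diffusion = f_x = -4*x^3*sin(5*t/4)/5. Substituting x = B_t:
  d(-B_t^4*sin(5*t/4)/5) = (-B_t^2*(5*B_t^2*cos(5*t/4) + 24*sin(5*t/4))/20) dt + (-4*B_t^3*sin(5*t/4)/5) dB_t.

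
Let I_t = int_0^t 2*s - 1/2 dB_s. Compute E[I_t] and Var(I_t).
E[I_t] = 0; Var(I_t) = t*(16*t^2 - 12*t + 3)/12

The Itô integral of a deterministic integrand f(s) has mean 0 because each increment f(s) * (B_{s+ds} - B_s) has mean 0. By the Itô isometry:
  Var( int_0^t f(s) dB_s ) = E[ (int_0^t f(s) dB_s)^2 ] = int_0^t f(s)^2 ds.
Here f(s) = 2*s - 1/2, so f(s)^2 = (4*s - 1)^2/4. Integrate:
  int_0^t ((4*s - 1)^2/4) ds = t*(16*t^2 - 12*t + 3)/12.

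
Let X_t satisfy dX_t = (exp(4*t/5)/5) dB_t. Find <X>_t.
<X>_t = exp(8*t/5)/40 - 1/40

For an Itô process dX_t = a(t) dt + b(t) dB_t, the quadratic variation is <X>_t = int_0^t b(s)^2 ds (the drift term does not contribute). Here b(s) = exp(4*s/5)/5, so
  b(s)^2 = exp(8*s/5)/25.
Integrating from 0 to t:
  <X>_t = int_0^t (exp(8*s/5)/25) ds = exp(8*t/5)/40 - 1/40.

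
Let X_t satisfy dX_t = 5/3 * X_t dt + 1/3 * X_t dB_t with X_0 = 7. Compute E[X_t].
E[X_t] = 7*exp(5*t/3)

For GBM dX = mu X dt + sigma X dB with X_0 = x_0, apply Itô to Y = log X: dY = (mu - sigma^2/2) dt + sigma dB, so Y_t = log(x_0) + (mu - sigma^2/2) t + sigma B_t and hence X_t = x_0 * exp((mu - sigma^2/2) t + sigma B_t).
With mu = 5/3, sigma = 1/3, x_0 = 7, this gives:
  X_t = 7 * exp((29/18) * t + (1/3) * B_t).
Since sigma*B_t ~ Normal(0, sigma^2 t), E[exp(sigma*B_t)] = exp(sigma^2 t / 2); so E[X_t] = x_0 * exp((mu - sigma^2/2) t) * exp(sigma^2 t / 2) = x_0 * exp(mu t) = 7*exp(5*t/3).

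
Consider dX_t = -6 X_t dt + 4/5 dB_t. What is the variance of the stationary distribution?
lim Var(X_t) = 4/75

The OU SDE dX = -theta X dt + sigma dB admits the integrating factor exp(theta t): d(exp(theta t) X_t) = sigma exp(theta t) dB_t. Integrating from 0 to t gives X_t = x_0 * exp(-theta t) + sigma * int_0^t exp(-theta (t-s)) dB_s for any initial x_0. The Itô integral has variance (by the Itô isometry) sigma^2 * int_0^t exp(-2 theta (t - s)) ds = sigma^2 * (1 - exp(-2 theta t)) / (2 theta), independent of x_0.
With theta = 6, sigma = 4/5:
  Var(X_t) = (4/5)^2 * (1 - exp(-2*6 t)) / (2 * 6) = 4/75 - 4*exp(-12*t)/75.
As t -> infinity, exp(-2*6 t) -> 0, so the stationary variance is sigma^2 / (2 theta) = 4/75.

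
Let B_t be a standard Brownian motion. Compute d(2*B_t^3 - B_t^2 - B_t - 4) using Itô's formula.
d(2*B_t^3 - B_t^2 - B_t - 4) = (6*B_t - 1) dt + (6*B_t^2 - 2*B_t - 1) dB_t

Itô's formula for f(B_t) gives d f(B_t) = f'(B_t) dB_t + (1/2) f''(B_t) dt. Compute derivatives of f(x) = 2*x^3 - x^2 - x - 4:
  f'(x)  = 6*x^2 - 2*x - 1
  f''(x) = 12*x - 2
Substitute x = B_t and multiply the f'' term by 1/2:
  drift     = (1/2) * (12*x - 2) evaluated at B_t = 6*B_t - 1
  diffusion = (6*x^2 - 2*x - 1) evaluated at B_t = 6*B_t^2 - 2*B_t - 1
Therefore d(2*B_t^3 - B_t^2 - B_t - 4) = (6*B_t - 1) dt + (6*B_t^2 - 2*B_t - 1) dB_t.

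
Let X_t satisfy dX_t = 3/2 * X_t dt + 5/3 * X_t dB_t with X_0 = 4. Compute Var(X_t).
Var(X_t) = 16*(exp(25*t/9) - 1)*exp(3*t)

For GBM dX = mu X dt + sigma X dB with X_0 = x_0, apply Itô to Y = log X: dY = (mu - sigma^2/2) dt + sigma dB, so Y_t = log(x_0) + (mu - sigma^2/2) t + sigma B_t and hence X_t = x_0 * exp((mu - sigma^2/2) t + sigma B_t).
With mu = 3/2, sigma = 5/3, x_0 = 4, this gives:
  X_t = 4 * exp((1/9) * t + (5/3) * B_t).
Since sigma*B_t ~ Normal(0, sigma^2 t), E[exp(sigma*B_t)] = exp(sigma^2 t / 2); so E[X_t] = x_0 * exp((mu - sigma^2/2) t) * exp(sigma^2 t / 2) = x_0 * exp(mu t) = 4*exp(3*t/2).
Var(X_t) = E[X_t^2] - (E[X_t])^2 = x_0^2 * exp(2 mu t) * (exp(sigma^2 t) - 1) = 16*(exp(25*t/9) - 1)*exp(3*t).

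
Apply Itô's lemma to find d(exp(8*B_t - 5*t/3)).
d(exp(8*B_t - 5*t/3)) = (91*exp(8*B_t - 5*t/3)/3) dt + (8*exp(8*B_t - 5*t/3)) dB_t

Itô's formula for f(t, x): d f(t, B_t) = (f_t + (1/2) f_xx) dt + f_x dB_t. Compute partials of f(t, x) = exp(-5*t/3 + 8*x):
  f_t(t,x)  = -5*exp(-5*t/3 + 8*x)/3
  f_x(t,x)  = 8*exp(-5*t/3 + 8*x)
  f_xx(t,x) = 64*exp(-5*t/3 + 8*x)
Assemble drift = f_t + (1/2) f_xx = 91*exp(-5*t/3 + 8*x)/3 and diffusion = f_x = 8*exp(-5*t/3 + 8*x). Substituting x = B_t:
  d(exp(8*B_t - 5*t/3)) = (91*exp(8*B_t - 5*t/3)/3) dt + (8*exp(8*B_t - 5*t/3)) dB_t.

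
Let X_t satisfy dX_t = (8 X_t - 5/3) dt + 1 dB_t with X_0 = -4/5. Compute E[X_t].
E[X_t] = 5/24 - 121*exp(8*t)/120

Taking expectations and using E[dB_t] = 0, the mean m(t) = E[X_t] satisfies the ODE m'(t) = a m(t) + b with m(0) = x_0. With a = 8, b = -5/3, x_0 = -4/5, the solution is
  m(t) = x_0 * exp(a t) + (b/a) * (exp(a t) - 1)
       = (-4/5) * exp(8 t) + ((-5/3)/8) * (exp(8 t) - 1)
       = 5/24 - 121*exp(8*t)/120.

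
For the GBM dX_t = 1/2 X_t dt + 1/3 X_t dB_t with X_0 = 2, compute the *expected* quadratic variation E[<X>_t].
E[<X>_t] = 2*exp(10*t/9)/5 - 2/5

<X>_t = int_0^t ((1/3) * X_s)^2 ds. Taking expectation inside the integral: E[<X>_t] = (1/3)^2 * int_0^t E[X_s^2] ds. For GBM, E[X_s^2] = x_0^2 * exp((2 mu + sigma^2) s). Integrating:
  E[<X>_t] = (1/3)^2 * 2^2 * (exp((2*(1/2) + (1/3)^2) t) - 1) / (2*(1/2) + (1/3)^2)
           = (1/3)^2 * 2^2 * (exp((10/9) t) - 1) / (10/9) = 2*exp(10*t/9)/5 - 2/5.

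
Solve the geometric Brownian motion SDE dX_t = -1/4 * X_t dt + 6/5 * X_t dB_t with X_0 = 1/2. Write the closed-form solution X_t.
X_t = 1/2 * exp((-97/100) * t + (6/5) * B_t)

For GBM dX = mu X dt + sigma X dB with X_0 = x_0, apply Itô to Y = log X: dY = (mu - sigma^2/2) dt + sigma dB, so Y_t = log(x_0) + (mu - sigma^2/2) t + sigma B_t and hence X_t = x_0 * exp((mu - sigma^2/2) t + sigma B_t).
With mu = -1/4, sigma = 6/5, x_0 = 1/2, this gives:
  X_t = 1/2 * exp((-97/100) * t + (6/5) * B_t).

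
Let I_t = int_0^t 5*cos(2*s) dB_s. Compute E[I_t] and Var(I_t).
E[I_t] = 0; Var(I_t) = 25*t/2 + 25*sin(4*t)/8

The Itô integral of a deterministic integrand f(s) has mean 0 because each increment f(s) * (B_{s+ds} - B_s) has mean 0. By the Itô isometry:
  Var( int_0^t f(s) dB_s ) = E[ (int_0^t f(s) dB_s)^2 ] = int_0^t f(s)^2 ds.
Here f(s) = 5*cos(2*s), so f(s)^2 = 25*cos(2*s)^2. Integrate:
  int_0^t (25*cos(2*s)^2) ds = 25*t/2 + 25*sin(4*t)/8.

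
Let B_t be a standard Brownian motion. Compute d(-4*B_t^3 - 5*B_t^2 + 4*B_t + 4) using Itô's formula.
d(-4*B_t^3 - 5*B_t^2 + 4*B_t + 4) = (-12*B_t - 5) dt + (-12*B_t^2 - 10*B_t + 4) dB_t

Itô's formula for f(B_t) gives d f(B_t) = f'(B_t) dB_t + (1/2) f''(B_t) dt. Compute derivatives of f(x) = -4*x^3 - 5*x^2 + 4*x + 4:
  f'(x)  = -12*x^2 - 10*x + 4
  f''(x) = -24*x - 10
Substitute x = B_t and multiply the f'' term by 1/2:
  drift     = (1/2) * (-24*x - 10) evaluated at B_t = -12*B_t - 5
  diffusion = (-12*x^2 - 10*x + 4) evaluated at B_t = -12*B_t^2 - 10*B_t + 4
Therefore d(-4*B_t^3 - 5*B_t^2 + 4*B_t + 4) = (-12*B_t - 5) dt + (-12*B_t^2 - 10*B_t + 4) dB_t.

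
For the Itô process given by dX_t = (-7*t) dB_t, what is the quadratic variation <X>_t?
<X>_t = 49*t^3/3

For an Itô process dX_t = a(t) dt + b(t) dB_t, the quadratic variation is <X>_t = int_0^t b(s)^2 ds (the drift term does not contribute). Here b(s) = -7*s, so
  b(s)^2 = 49*s^2.
Integrating from 0 to t:
  <X>_t = int_0^t (49*s^2) ds = 49*t^3/3.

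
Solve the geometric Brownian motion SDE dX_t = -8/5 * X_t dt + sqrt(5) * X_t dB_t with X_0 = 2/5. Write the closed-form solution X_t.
X_t = 2/5 * exp((-41/10) * t + (sqrt(5)) * B_t)

For GBM dX = mu X dt + sigma X dB with X_0 = x_0, apply Itô to Y = log X: dY = (mu - sigma^2/2) dt + sigma dB, so Y_t = log(x_0) + (mu - sigma^2/2) t + sigma B_t and hence X_t = x_0 * exp((mu - sigma^2/2) t + sigma B_t).
With mu = -8/5, sigma = sqrt(5), x_0 = 2/5, this gives:
  X_t = 2/5 * exp((-41/10) * t + (sqrt(5)) * B_t).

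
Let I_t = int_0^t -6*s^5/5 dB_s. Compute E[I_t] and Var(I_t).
E[I_t] = 0; Var(I_t) = 36*t^11/275

The Itô integral of a deterministic integrand f(s) has mean 0 because each increment f(s) * (B_{s+ds} - B_s) has mean 0. By the Itô isometry:
  Var( int_0^t f(s) dB_s ) = E[ (int_0^t f(s) dB_s)^2 ] = int_0^t f(s)^2 ds.
Here f(s) = -6*s^5/5, so f(s)^2 = 36*s^10/25. Integrate:
  int_0^t (36*s^10/25) ds = 36*t^11/275.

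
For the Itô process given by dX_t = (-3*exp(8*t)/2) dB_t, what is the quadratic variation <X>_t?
<X>_t = 9*exp(16*t)/64 - 9/64

For an Itô process dX_t = a(t) dt + b(t) dB_t, the quadratic variation is <X>_t = int_0^t b(s)^2 ds (the drift term does not contribute). Here b(s) = -3*exp(8*s)/2, so
  b(s)^2 = 9*exp(16*s)/4.
Integrating from 0 to t:
  <X>_t = int_0^t (9*exp(16*s)/4) ds = 9*exp(16*t)/64 - 9/64.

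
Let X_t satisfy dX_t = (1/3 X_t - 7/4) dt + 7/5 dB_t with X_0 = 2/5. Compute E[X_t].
E[X_t] = 21/4 - 97*exp(t/3)/20

Taking expectations and using E[dB_t] = 0, the mean m(t) = E[X_t] satisfies the ODE m'(t) = a m(t) + b with m(0) = x_0. With a = 1/3, b = -7/4, x_0 = 2/5, the solution is
  m(t) = x_0 * exp(a t) + (b/a) * (exp(a t) - 1)
       = (2/5) * exp((1/3) t) + ((-7/4)/(1/3)) * (exp((1/3) t) - 1)
       = 21/4 - 97*exp(t/3)/20.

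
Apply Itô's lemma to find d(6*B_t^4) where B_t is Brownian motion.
d(6*B_t^4) = (36*B_t^2) dt + (24*B_t^3) dB_t

Itô's formula for f(B_t) gives d f(B_t) = f'(B_t) dB_t + (1/2) f''(B_t) dt. Compute derivatives of f(x) = 6*x^4:
  f'(x)  = 24*x^3
  f''(x) = 72*x^2
Substitute x = B_t and multiply the f'' term by 1/2:
  drift     = (1/2) * (72*x^2) evaluated at B_t = 36*B_t^2
  diffusion = (24*x^3) evaluated at B_t = 24*B_t^3
Therefore d(6*B_t^4) = (36*B_t^2) dt + (24*B_t^3) dB_t.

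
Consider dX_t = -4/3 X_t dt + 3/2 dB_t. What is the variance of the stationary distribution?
lim Var(X_t) = 27/32

The OU SDE dX = -theta X dt + sigma dB admits the integrating factor exp(theta t): d(exp(theta t) X_t) = sigma exp(theta t) dB_t. Integrating from 0 to t gives X_t = x_0 * exp(-theta t) + sigma * int_0^t exp(-theta (t-s)) dB_s for any initial x_0. The Itô integral has variance (by the Itô isometry) sigma^2 * int_0^t exp(-2 theta (t - s)) ds = sigma^2 * (1 - exp(-2 theta t)) / (2 theta), independent of x_0.
With theta = 4/3, sigma = 3/2:
  Var(X_t) = (3/2)^2 * (1 - exp(-2*4/3 t)) / (2 * 4/3) = 27/32 - 27*exp(-8*t/3)/32.
As t -> infinity, exp(-2*4/3 t) -> 0, so the stationary variance is sigma^2 / (2 theta) = 27/32.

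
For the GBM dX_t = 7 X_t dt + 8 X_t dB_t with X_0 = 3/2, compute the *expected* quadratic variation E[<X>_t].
E[<X>_t] = 24*exp(78*t)/13 - 24/13

<X>_t = int_0^t (8 * X_s)^2 ds. Taking expectation inside the integral: E[<X>_t] = 8^2 * int_0^t E[X_s^2] ds. For GBM, E[X_s^2] = x_0^2 * exp((2 mu + sigma^2) s). Integrating:
  E[<X>_t] = 8^2 * (3/2)^2 * (exp((2*7 + 8^2) t) - 1) / (2*7 + 8^2)
           = 8^2 * (3/2)^2 * (exp(78 t) - 1) / 78 = 24*exp(78*t)/13 - 24/13.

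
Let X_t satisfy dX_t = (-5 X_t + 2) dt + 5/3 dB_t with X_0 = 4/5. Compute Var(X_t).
Var(X_t) = 5/18 - 5*exp(-10*t)/18

The variance V(t) = Var(X_t) satisfies V'(t) = 2 a V(t) + c^2 with V(0) = 0 (drift coefficient is linear in X, diffusion is constant). With a = -5, c = 5/3, the solution is
  V(t) = (c^2 / (2 a)) * (exp(2 a t) - 1)
       = ((5/3)^2 / (2*(-5))) * (exp((-10) t) - 1)
       = 5/18 - 5*exp(-10*t)/18.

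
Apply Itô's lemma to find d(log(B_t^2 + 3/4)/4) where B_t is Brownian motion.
d(log(B_t^2 + 3/4)/4) = ((3 - 4*B_t^2)/(4*B_t^2 + 3)^2) dt + (2*B_t/(4*B_t^2 + 3)) dB_t

Itô's formula for f(B_t) gives d f(B_t) = f'(B_t) dB_t + (1/2) f''(B_t) dt. Compute derivatives of f(x) = log(x^2 + 3/4)/4:
  f'(x)  = 2*x/(4*x^2 + 3)
  f''(x) = 2*(3 - 4*x^2)/(4*x^2 + 3)^2
Substitute x = B_t and multiply the f'' term by 1/2:
  drift     = (1/2) * (2*(3 - 4*x^2)/(4*x^2 + 3)^2) evaluated at B_t = (3 - 4*B_t^2)/(4*B_t^2 + 3)^2
  diffusion = (2*x/(4*x^2 + 3)) evaluated at B_t = 2*B_t/(4*B_t^2 + 3)
Therefore d(log(B_t^2 + 3/4)/4) = ((3 - 4*B_t^2)/(4*B_t^2 + 3)^2) dt + (2*B_t/(4*B_t^2 + 3)) dB_t.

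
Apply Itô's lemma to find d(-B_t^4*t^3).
d(-B_t^4*t^3) = (3*B_t^2*t^2*(-B_t^2 - 2*t)) dt + (-4*B_t^3*t^3) dB_t

Itô's formula for f(t, x): d f(t, B_t) = (f_t + (1/2) f_xx) dt + f_x dB_t. Compute partials of f(t, x) = -t^3*x^4:
  f_t(t,x)  = -3*t^2*x^4
  f_x(t,x)  = -4*t^3*x^3
  f_xx(t,x) = -12*t^3*x^2
Assemble drift = f_t + (1/2) f_xx = 3*t^2*x^2*(-2*t - x^2) and diffusion = f_x = -4*t^3*x^3. Substituting x = B_t:
  d(-B_t^4*t^3) = (3*B_t^2*t^2*(-B_t^2 - 2*t)) dt + (-4*B_t^3*t^3) dB_t.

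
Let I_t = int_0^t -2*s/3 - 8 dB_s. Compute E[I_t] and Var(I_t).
E[I_t] = 0; Var(I_t) = 4*t*(t^2 + 36*t + 432)/27

The Itô integral of a deterministic integrand f(s) has mean 0 because each increment f(s) * (B_{s+ds} - B_s) has mean 0. By the Itô isometry:
  Var( int_0^t f(s) dB_s ) = E[ (int_0^t f(s) dB_s)^2 ] = int_0^t f(s)^2 ds.
Here f(s) = -2*s/3 - 8, so f(s)^2 = 4*(s + 12)^2/9. Integrate:
  int_0^t (4*(s + 12)^2/9) ds = 4*t*(t^2 + 36*t + 432)/27.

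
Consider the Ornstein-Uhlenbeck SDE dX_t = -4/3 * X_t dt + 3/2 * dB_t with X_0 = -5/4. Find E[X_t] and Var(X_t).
E[X_t] = -5*exp(-4*t/3)/4; Var(X_t) = 27/32 - 27*exp(-8*t/3)/32

The OU SDE dX = -theta X dt + sigma dB admits the integrating factor exp(theta t): d(exp(theta t) X_t) = sigma exp(theta t) dB_t. Integrating from 0 to t:
  X_t = x_0 * exp(-theta t) + sigma * int_0^t exp(-theta (t-s)) dB_s.
The Itô integral has mean 0 and (by the Itô isometry) variance sigma^2 * int_0^t exp(-2 theta (t - s)) ds = sigma^2 * (1 - exp(-2 theta t)) / (2 theta).
With theta = 4/3, sigma = 3/2, x_0 = -5/4:
  E[X_t] = -5/4 * exp(-4/3 t) = -5*exp(-4*t/3)/4
  Var(X_t) = (3/2)^2 * (1 - exp(-2*4/3 t)) / (2 * 4/3) = 27/32 - 27*exp(-8*t/3)/32.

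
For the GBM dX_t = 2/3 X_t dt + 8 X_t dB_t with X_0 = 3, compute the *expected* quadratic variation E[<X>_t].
E[<X>_t] = 432*exp(196*t/3)/49 - 432/49

<X>_t = int_0^t (8 * X_s)^2 ds. Taking expectation inside the integral: E[<X>_t] = 8^2 * int_0^t E[X_s^2] ds. For GBM, E[X_s^2] = x_0^2 * exp((2 mu + sigma^2) s). Integrating:
  E[<X>_t] = 8^2 * 3^2 * (exp((2*(2/3) + 8^2) t) - 1) / (2*(2/3) + 8^2)
           = 8^2 * 3^2 * (exp((196/3) t) - 1) / (196/3) = 432*exp(196*t/3)/49 - 432/49.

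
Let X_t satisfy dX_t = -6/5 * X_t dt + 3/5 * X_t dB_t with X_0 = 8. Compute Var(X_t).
Var(X_t) = (64*exp(9*t/25) - 64)*exp(-12*t/5)

For GBM dX = mu X dt + sigma X dB with X_0 = x_0, apply Itô to Y = log X: dY = (mu - sigma^2/2) dt + sigma dB, so Y_t = log(x_0) + (mu - sigma^2/2) t + sigma B_t and hence X_t = x_0 * exp((mu - sigma^2/2) t + sigma B_t).
With mu = -6/5, sigma = 3/5, x_0 = 8, this gives:
  X_t = 8 * exp((-69/50) * t + (3/5) * B_t).
Since sigma*B_t ~ Normal(0, sigma^2 t), E[exp(sigma*B_t)] = exp(sigma^2 t / 2); so E[X_t] = x_0 * exp((mu - sigma^2/2) t) * exp(sigma^2 t / 2) = x_0 * exp(mu t) = 8*exp(-6*t/5).
Var(X_t) = E[X_t^2] - (E[X_t])^2 = x_0^2 * exp(2 mu t) * (exp(sigma^2 t) - 1) = (64*exp(9*t/25) - 64)*exp(-12*t/5).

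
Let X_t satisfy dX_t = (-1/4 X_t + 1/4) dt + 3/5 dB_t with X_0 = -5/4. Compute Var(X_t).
Var(X_t) = 18/25 - 18*exp(-t/2)/25

The variance V(t) = Var(X_t) satisfies V'(t) = 2 a V(t) + c^2 with V(0) = 0 (drift coefficient is linear in X, diffusion is constant). With a = -1/4, c = 3/5, the solution is
  V(t) = (c^2 / (2 a)) * (exp(2 a t) - 1)
       = ((3/5)^2 / (2*(-1/4))) * (exp((-1/2) t) - 1)
       = 18/25 - 18*exp(-t/2)/25.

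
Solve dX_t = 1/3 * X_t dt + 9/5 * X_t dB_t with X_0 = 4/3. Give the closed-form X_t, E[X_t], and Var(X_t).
X_t = 4/3 * exp((-193/150) t + (9/5) B_t); E[X_t] = 4*exp(t/3)/3; Var(X_t) = 16*(exp(81*t/25) - 1)*exp(2*t/3)/9

For GBM dX = mu X dt + sigma X dB with X_0 = x_0, apply Itô to Y = log X: dY = (mu - sigma^2/2) dt + sigma dB, so Y_t = log(x_0) + (mu - sigma^2/2) t + sigma B_t and hence X_t = x_0 * exp((mu - sigma^2/2) t + sigma B_t).
With mu = 1/3, sigma = 9/5, x_0 = 4/3, this gives:
  X_t = 4/3 * exp((-193/150) * t + (9/5) * B_t).
Since sigma*B_t ~ Normal(0, sigma^2 t), E[exp(sigma*B_t)] = exp(sigma^2 t / 2); so E[X_t] = x_0 * exp((mu - sigma^2/2) t) * exp(sigma^2 t / 2) = x_0 * exp(mu t) = 4*exp(t/3)/3.
Var(X_t) = E[X_t^2] - (E[X_t])^2 = x_0^2 * exp(2 mu t) * (exp(sigma^2 t) - 1) = 16*(exp(81*t/25) - 1)*exp(2*t/3)/9.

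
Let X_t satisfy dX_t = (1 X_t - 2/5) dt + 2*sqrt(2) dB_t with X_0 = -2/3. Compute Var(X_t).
Var(X_t) = 4*exp(2*t) - 4

The variance V(t) = Var(X_t) satisfies V'(t) = 2 a V(t) + c^2 with V(0) = 0 (drift coefficient is linear in X, diffusion is constant). With a = 1, c = 2*sqrt(2), the solution is
  V(t) = (c^2 / (2 a)) * (exp(2 a t) - 1)
       = ((2*sqrt(2))^2 / (2*1)) * (exp(2 t) - 1)
       = 4*exp(2*t) - 4.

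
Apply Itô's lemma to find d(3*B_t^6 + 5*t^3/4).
d(3*B_t^6 + 5*t^3/4) = (45*B_t^4 + 15*t^2/4) dt + (18*B_t^5) dB_t

Itô's formula for f(t, x): d f(t, B_t) = (f_t + (1/2) f_xx) dt + f_x dB_t. Compute partials of f(t, x) = 5*t^3/4 + 3*x^6:
  f_t(t,x)  = 15*t^2/4
  f_x(t,x)  = 18*x^5
  f_xx(t,x) = 90*x^4
Assemble drift = f_t + (1/2) f_xx = 15*t^2/4 + 45*x^4 and diffusion = f_x = 18*x^5. Substituting x = B_t:
  d(3*B_t^6 + 5*t^3/4) = (45*B_t^4 + 15*t^2/4) dt + (18*B_t^5) dB_t.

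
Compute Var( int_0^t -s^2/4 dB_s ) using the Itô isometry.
Var = t^5/80

The Itô integral of a deterministic integrand f(s) has mean 0 because each increment f(s) * (B_{s+ds} - B_s) has mean 0. By the Itô isometry:
  Var( int_0^t f(s) dB_s ) = E[ (int_0^t f(s) dB_s)^2 ] = int_0^t f(s)^2 ds.
Here f(s) = -s^2/4, so f(s)^2 = s^4/16. Integrate:
  int_0^t (s^4/16) ds = t^5/80.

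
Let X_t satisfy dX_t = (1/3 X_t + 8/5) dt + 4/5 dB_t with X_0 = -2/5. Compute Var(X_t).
Var(X_t) = 24*exp(2*t/3)/25 - 24/25

The variance V(t) = Var(X_t) satisfies V'(t) = 2 a V(t) + c^2 with V(0) = 0 (drift coefficient is linear in X, diffusion is constant). With a = 1/3, c = 4/5, the solution is
  V(t) = (c^2 / (2 a)) * (exp(2 a t) - 1)
       = ((4/5)^2 / (2*(1/3))) * (exp((2/3) t) - 1)
       = 24*exp(2*t/3)/25 - 24/25.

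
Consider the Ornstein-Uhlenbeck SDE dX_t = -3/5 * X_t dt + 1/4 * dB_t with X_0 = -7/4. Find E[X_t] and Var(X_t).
E[X_t] = -7*exp(-3*t/5)/4; Var(X_t) = 5/96 - 5*exp(-6*t/5)/96

The OU SDE dX = -theta X dt + sigma dB admits the integrating factor exp(theta t): d(exp(theta t) X_t) = sigma exp(theta t) dB_t. Integrating from 0 to t:
  X_t = x_0 * exp(-theta t) + sigma * int_0^t exp(-theta (t-s)) dB_s.
The Itô integral has mean 0 and (by the Itô isometry) variance sigma^2 * int_0^t exp(-2 theta (t - s)) ds = sigma^2 * (1 - exp(-2 theta t)) / (2 theta).
With theta = 3/5, sigma = 1/4, x_0 = -7/4:
  E[X_t] = -7/4 * exp(-3/5 t) = -7*exp(-3*t/5)/4
  Var(X_t) = (1/4)^2 * (1 - exp(-2*3/5 t)) / (2 * 3/5) = 5/96 - 5*exp(-6*t/5)/96.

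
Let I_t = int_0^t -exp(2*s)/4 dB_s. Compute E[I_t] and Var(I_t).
E[I_t] = 0; Var(I_t) = exp(4*t)/64 - 1/64

The Itô integral of a deterministic integrand f(s) has mean 0 because each increment f(s) * (B_{s+ds} - B_s) has mean 0. By the Itô isometry:
  Var( int_0^t f(s) dB_s ) = E[ (int_0^t f(s) dB_s)^2 ] = int_0^t f(s)^2 ds.
Here f(s) = -exp(2*s)/4, so f(s)^2 = exp(4*s)/16. Integrate:
  int_0^t (exp(4*s)/16) ds = exp(4*t)/64 - 1/64.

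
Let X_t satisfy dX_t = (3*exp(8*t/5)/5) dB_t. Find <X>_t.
<X>_t = 9*exp(16*t/5)/80 - 9/80

For an Itô process dX_t = a(t) dt + b(t) dB_t, the quadratic variation is <X>_t = int_0^t b(s)^2 ds (the drift term does not contribute). Here b(s) = 3*exp(8*s/5)/5, so
  b(s)^2 = 9*exp(16*s/5)/25.
Integrating from 0 to t:
  <X>_t = int_0^t (9*exp(16*s/5)/25) ds = 9*exp(16*t/5)/80 - 9/80.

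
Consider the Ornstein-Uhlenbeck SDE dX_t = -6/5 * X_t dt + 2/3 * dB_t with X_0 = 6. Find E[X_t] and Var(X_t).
E[X_t] = 6*exp(-6*t/5); Var(X_t) = 5/27 - 5*exp(-12*t/5)/27

The OU SDE dX = -theta X dt + sigma dB admits the integrating factor exp(theta t): d(exp(theta t) X_t) = sigma exp(theta t) dB_t. Integrating from 0 to t:
  X_t = x_0 * exp(-theta t) + sigma * int_0^t exp(-theta (t-s)) dB_s.
The Itô integral has mean 0 and (by the Itô isometry) variance sigma^2 * int_0^t exp(-2 theta (t - s)) ds = sigma^2 * (1 - exp(-2 theta t)) / (2 theta).
With theta = 6/5, sigma = 2/3, x_0 = 6:
  E[X_t] = 6 * exp(-6/5 t) = 6*exp(-6*t/5)
  Var(X_t) = (2/3)^2 * (1 - exp(-2*6/5 t)) / (2 * 6/5) = 5/27 - 5*exp(-12*t/5)/27.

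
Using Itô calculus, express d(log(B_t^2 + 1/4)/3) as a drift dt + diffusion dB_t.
d(log(B_t^2 + 1/4)/3) = (4*(1 - 4*B_t^2)/(3*(4*B_t^2 + 1)^2)) dt + (8*B_t/(3*(4*B_t^2 + 1))) dB_t

Itô's formula for f(B_t) gives d f(B_t) = f'(B_t) dB_t + (1/2) f''(B_t) dt. Compute derivatives of f(x) = log(x^2 + 1/4)/3:
  f'(x)  = 8*x/(3*(4*x^2 + 1))
  f''(x) = 8*(1 - 4*x^2)/(3*(4*x^2 + 1)^2)
Substitute x = B_t and multiply the f'' term by 1/2:
  drift     = (1/2) * (8*(1 - 4*x^2)/(3*(4*x^2 + 1)^2)) evaluated at B_t = 4*(1 - 4*B_t^2)/(3*(4*B_t^2 + 1)^2)
  diffusion = (8*x/(3*(4*x^2 + 1))) evaluated at B_t = 8*B_t/(3*(4*B_t^2 + 1))
Therefore d(log(B_t^2 + 1/4)/3) = (4*(1 - 4*B_t^2)/(3*(4*B_t^2 + 1)^2)) dt + (8*B_t/(3*(4*B_t^2 + 1))) dB_t.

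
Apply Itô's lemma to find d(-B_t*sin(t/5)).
d(-B_t*sin(t/5)) = (-B_t*cos(t/5)/5) dt + (-sin(t/5)) dB_t

Itô's formula for f(t, x): d f(t, B_t) = (f_t + (1/2) f_xx) dt + f_x dB_t. Compute partials of f(t, x) = -x*sin(t/5):
  f_t(t,x)  = -x*cos(t/5)/5
  f_x(t,x)  = -sin(t/5)
  f_xx(t,x) = 0
Assemble drift = f_t + (1/2) f_xx = -x*cos(t/5)/5 and diffusion = f_x = -sin(t/5). Substituting x = B_t:
  d(-B_t*sin(t/5)) = (-B_t*cos(t/5)/5) dt + (-sin(t/5)) dB_t.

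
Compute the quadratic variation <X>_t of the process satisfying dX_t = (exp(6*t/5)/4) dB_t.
<X>_t = 5*exp(12*t/5)/192 - 5/192

For an Itô process dX_t = a(t) dt + b(t) dB_t, the quadratic variation is <X>_t = int_0^t b(s)^2 ds (the drift term does not contribute). Here b(s) = exp(6*s/5)/4, so
  b(s)^2 = exp(12*s/5)/16.
Integrating from 0 to t:
  <X>_t = int_0^t (exp(12*s/5)/16) ds = 5*exp(12*t/5)/192 - 5/192.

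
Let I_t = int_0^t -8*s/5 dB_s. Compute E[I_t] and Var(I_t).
E[I_t] = 0; Var(I_t) = 64*t^3/75

The Itô integral of a deterministic integrand f(s) has mean 0 because each increment f(s) * (B_{s+ds} - B_s) has mean 0. By the Itô isometry:
  Var( int_0^t f(s) dB_s ) = E[ (int_0^t f(s) dB_s)^2 ] = int_0^t f(s)^2 ds.
Here f(s) = -8*s/5, so f(s)^2 = 64*s^2/25. Integrate:
  int_0^t (64*s^2/25) ds = 64*t^3/75.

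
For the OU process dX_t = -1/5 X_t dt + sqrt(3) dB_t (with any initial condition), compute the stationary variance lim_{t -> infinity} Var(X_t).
lim Var(X_t) = 15/2

The OU SDE dX = -theta X dt + sigma dB admits the integrating factor exp(theta t): d(exp(theta t) X_t) = sigma exp(theta t) dB_t. Integrating from 0 to t gives X_t = x_0 * exp(-theta t) + sigma * int_0^t exp(-theta (t-s)) dB_s for any initial x_0. The Itô integral has variance (by the Itô isometry) sigma^2 * int_0^t exp(-2 theta (t - s)) ds = sigma^2 * (1 - exp(-2 theta t)) / (2 theta), independent of x_0.
With theta = 1/5, sigma = sqrt(3):
  Var(X_t) = (sqrt(3))^2 * (1 - exp(-2*1/5 t)) / (2 * 1/5) = 15/2 - 15*exp(-2*t/5)/2.
As t -> infinity, exp(-2*1/5 t) -> 0, so the stationary variance is sigma^2 / (2 theta) = 15/2.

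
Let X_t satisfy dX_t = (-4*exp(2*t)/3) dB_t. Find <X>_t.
<X>_t = 4*exp(4*t)/9 - 4/9

For an Itô process dX_t = a(t) dt + b(t) dB_t, the quadratic variation is <X>_t = int_0^t b(s)^2 ds (the drift term does not contribute). Here b(s) = -4*exp(2*s)/3, so
  b(s)^2 = 16*exp(4*s)/9.
Integrating from 0 to t:
  <X>_t = int_0^t (16*exp(4*s)/9) ds = 4*exp(4*t)/9 - 4/9.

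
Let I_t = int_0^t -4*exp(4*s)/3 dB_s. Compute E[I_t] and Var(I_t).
E[I_t] = 0; Var(I_t) = 2*exp(8*t)/9 - 2/9

The Itô integral of a deterministic integrand f(s) has mean 0 because each increment f(s) * (B_{s+ds} - B_s) has mean 0. By the Itô isometry:
  Var( int_0^t f(s) dB_s ) = E[ (int_0^t f(s) dB_s)^2 ] = int_0^t f(s)^2 ds.
Here f(s) = -4*exp(4*s)/3, so f(s)^2 = 16*exp(8*s)/9. Integrate:
  int_0^t (16*exp(8*s)/9) ds = 2*exp(8*t)/9 - 2/9.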